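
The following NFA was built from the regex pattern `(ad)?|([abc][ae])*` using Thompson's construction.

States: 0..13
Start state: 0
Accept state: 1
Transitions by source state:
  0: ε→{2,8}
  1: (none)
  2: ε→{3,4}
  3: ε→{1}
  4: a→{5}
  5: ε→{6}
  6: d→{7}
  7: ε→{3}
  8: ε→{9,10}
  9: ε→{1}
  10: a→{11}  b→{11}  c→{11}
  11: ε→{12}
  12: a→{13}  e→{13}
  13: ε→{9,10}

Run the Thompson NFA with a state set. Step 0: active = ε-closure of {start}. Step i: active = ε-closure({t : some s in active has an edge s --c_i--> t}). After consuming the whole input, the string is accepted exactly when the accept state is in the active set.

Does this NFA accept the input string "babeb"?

Answer: REJECT

Trace:
initial (ε-close {0}): {0,1,2,3,4,8,9,10}
'b' @ 1: {11,12}
'a' @ 2: {1,9,10,13}  [accepting]
'b' @ 3: {11,12}
'e' @ 4: {1,9,10,13}  [accepting]
'b' @ 5: {11,12}
final: {11,12}; accept 1 not in set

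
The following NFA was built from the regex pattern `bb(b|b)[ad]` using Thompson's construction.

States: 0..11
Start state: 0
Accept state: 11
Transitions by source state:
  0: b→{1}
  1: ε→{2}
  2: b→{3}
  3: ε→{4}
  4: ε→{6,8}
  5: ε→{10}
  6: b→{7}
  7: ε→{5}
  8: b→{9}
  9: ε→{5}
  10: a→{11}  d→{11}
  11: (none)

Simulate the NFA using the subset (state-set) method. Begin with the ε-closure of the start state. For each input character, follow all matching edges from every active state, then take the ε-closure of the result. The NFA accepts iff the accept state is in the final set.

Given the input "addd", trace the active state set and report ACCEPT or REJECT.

S₀ = ε-closure({0}) = {0}
'a' @ 1: {}  — no active states
rest 'ddd' ignored (set empty)
end set {} — state 11 not in

Answer: REJECT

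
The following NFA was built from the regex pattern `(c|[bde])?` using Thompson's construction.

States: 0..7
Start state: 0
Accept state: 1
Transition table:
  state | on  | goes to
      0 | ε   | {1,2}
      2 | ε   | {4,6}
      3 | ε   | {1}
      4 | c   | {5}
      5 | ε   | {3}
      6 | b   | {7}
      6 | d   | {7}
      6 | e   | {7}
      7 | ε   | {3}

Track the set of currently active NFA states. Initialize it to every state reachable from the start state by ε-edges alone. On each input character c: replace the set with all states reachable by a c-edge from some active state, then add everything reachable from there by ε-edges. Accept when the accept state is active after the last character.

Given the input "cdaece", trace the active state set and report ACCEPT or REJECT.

initial (ε-close {0}): {0,1,2,4,6}
'c' @ 1: {1,3,5}  ✓accept
'd' @ 2: {}  — no active states
rest 'aece' ignored (set empty)
after full input: {}  (accept=1 not in)

Answer: REJECT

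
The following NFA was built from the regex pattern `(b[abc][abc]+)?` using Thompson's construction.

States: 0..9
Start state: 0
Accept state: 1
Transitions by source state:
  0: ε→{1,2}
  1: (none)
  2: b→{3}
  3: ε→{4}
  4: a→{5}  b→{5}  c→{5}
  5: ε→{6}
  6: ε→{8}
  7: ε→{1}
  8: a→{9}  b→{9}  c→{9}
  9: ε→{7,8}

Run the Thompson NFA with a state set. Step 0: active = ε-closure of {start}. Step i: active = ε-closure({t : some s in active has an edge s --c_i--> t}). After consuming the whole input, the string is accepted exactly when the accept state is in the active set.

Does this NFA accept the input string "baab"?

Answer: ACCEPT

Steps:
S₀ = ε-closure({0}) = {0,1,2}
'b' @ 1: {3,4}
'a' @ 2: {5,6,8}
'a' @ 3: {1,7,8,9}  (accept∈set)
'b' @ 4: {1,7,8,9}  (accept∈set)
end set {1,7,8,9} — state 1 in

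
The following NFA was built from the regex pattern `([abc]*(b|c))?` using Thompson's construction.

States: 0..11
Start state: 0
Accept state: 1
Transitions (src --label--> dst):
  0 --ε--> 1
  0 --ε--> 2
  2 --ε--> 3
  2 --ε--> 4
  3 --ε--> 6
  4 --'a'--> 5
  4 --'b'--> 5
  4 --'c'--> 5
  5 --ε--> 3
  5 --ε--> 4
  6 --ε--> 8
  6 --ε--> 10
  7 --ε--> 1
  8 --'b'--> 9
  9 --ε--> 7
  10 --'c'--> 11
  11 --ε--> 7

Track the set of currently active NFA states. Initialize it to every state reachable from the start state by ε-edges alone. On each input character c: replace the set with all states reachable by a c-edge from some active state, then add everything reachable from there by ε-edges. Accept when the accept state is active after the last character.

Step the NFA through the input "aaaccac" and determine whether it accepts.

Answer: ACCEPT

Steps:
S₀ = ε-closure({0}) = {0,1,2,3,4,6,8,10}
'a' @ 1: {3,4,5,6,8,10}
'a' @ 2: {3,4,5,6,8,10}
'a' @ 3: {3,4,5,6,8,10}
'c' @ 4: {1,3,4,5,6,7,8,10,11}  (accept∈set)
'c' @ 5: {1,3,4,5,6,7,8,10,11}  (accept∈set)
'a' @ 6: {3,4,5,6,8,10}
'c' @ 7: {1,3,4,5,6,7,8,10,11}  (accept∈set)
final: {1,3,4,5,6,7,8,10,11}; accept 1 in set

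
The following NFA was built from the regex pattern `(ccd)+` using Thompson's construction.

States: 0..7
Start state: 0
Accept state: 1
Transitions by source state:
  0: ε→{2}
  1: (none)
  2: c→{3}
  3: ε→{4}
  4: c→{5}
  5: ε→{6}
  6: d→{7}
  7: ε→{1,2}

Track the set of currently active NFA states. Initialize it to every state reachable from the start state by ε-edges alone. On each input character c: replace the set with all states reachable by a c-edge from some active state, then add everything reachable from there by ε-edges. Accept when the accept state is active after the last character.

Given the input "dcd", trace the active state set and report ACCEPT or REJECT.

S₀ = ε-closure({0}) = {0,2}
'd' @ 1: {}  — no active states
rest 'cd' ignored (set empty)
final: {}; accept 1 not in set

Answer: REJECT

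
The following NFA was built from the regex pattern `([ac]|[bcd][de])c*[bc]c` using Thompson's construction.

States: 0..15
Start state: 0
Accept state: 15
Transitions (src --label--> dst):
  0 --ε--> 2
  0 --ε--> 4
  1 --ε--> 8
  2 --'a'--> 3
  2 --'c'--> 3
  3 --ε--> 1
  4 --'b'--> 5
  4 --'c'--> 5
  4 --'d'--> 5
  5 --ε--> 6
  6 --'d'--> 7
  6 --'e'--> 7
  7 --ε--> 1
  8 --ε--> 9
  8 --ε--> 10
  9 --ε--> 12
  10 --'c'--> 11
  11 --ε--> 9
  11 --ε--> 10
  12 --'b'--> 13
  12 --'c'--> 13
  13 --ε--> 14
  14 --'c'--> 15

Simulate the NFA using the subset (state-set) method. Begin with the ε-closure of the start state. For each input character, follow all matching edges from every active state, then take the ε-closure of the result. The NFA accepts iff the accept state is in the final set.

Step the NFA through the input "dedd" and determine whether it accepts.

Answer: REJECT

Trace:
initial (ε-close {0}): {0,2,4}
'd' @ 1: {5,6}
'e' @ 2: {1,7,8,9,10,12}
'd' @ 3: {}  — no active states
rest 'd' ignored (set empty)
after full input: {}  (accept=15 not in)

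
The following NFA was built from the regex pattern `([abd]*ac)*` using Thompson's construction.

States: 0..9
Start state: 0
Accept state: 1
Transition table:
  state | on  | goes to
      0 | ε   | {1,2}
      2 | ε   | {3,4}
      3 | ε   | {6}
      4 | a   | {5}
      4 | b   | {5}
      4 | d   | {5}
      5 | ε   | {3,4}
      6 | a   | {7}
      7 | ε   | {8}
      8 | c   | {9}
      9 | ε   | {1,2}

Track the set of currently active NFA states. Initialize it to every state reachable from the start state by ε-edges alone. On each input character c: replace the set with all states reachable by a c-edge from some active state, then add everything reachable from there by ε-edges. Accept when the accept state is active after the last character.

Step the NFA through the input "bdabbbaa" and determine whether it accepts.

Answer: REJECT

Derivation:
S₀ = ε-closure({0}) = {0,1,2,3,4,6}
'b' @ 1: {3,4,5,6}
'd' @ 2: {3,4,5,6}
'a' @ 3: {3,4,5,6,7,8}
'b' @ 4: {3,4,5,6}
'b' @ 5: {3,4,5,6}
'b' @ 6: {3,4,5,6}
'a' @ 7: {3,4,5,6,7,8}
'a' @ 8: {3,4,5,6,7,8}
final: {3,4,5,6,7,8}; accept 1 not in set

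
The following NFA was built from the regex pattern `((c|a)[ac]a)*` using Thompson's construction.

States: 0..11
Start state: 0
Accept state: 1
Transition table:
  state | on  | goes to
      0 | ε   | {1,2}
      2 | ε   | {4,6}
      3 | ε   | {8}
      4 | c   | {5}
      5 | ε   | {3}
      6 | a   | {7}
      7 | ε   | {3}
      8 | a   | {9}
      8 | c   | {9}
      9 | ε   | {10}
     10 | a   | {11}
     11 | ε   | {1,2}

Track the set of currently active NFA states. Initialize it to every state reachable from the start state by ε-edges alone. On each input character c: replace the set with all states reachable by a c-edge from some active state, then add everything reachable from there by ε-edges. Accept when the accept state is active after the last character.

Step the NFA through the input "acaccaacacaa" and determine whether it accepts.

S₀ = ε-closure({0}) = {0,1,2,4,6}
'a' @ 1: {3,7,8}
'c' @ 2: {9,10}
'a' @ 3: {1,2,4,6,11}  [accepting]
'c' @ 4: {3,5,8}
'c' @ 5: {9,10}
'a' @ 6: {1,2,4,6,11}  [accepting]
'a' @ 7: {3,7,8}
'c' @ 8: {9,10}
'a' @ 9: {1,2,4,6,11}  [accepting]
'c' @ 10: {3,5,8}
'a' @ 11: {9,10}
'a' @ 12: {1,2,4,6,11}  [accepting]
after full input: {1,2,4,6,11}  (accept=1 in)

Answer: ACCEPT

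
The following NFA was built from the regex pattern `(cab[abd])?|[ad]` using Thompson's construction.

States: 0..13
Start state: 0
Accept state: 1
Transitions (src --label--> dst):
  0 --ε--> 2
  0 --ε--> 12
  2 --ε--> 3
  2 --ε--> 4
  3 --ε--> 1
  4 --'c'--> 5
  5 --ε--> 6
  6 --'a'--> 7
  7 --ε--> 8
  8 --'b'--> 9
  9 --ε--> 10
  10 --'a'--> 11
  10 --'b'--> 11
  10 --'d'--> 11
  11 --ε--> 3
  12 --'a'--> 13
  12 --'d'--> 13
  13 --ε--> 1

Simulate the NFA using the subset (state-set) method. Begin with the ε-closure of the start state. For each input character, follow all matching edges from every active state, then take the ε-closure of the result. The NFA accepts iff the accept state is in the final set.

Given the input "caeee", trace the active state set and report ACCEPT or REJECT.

Answer: REJECT

Steps:
initial (ε-close {0}): {0,1,2,3,4,12}
'c' @ 1: {5,6}
'a' @ 2: {7,8}
'e' @ 3: {}  — state set empty
rest 'ee' ignored (set empty)
end set {} — state 1 not in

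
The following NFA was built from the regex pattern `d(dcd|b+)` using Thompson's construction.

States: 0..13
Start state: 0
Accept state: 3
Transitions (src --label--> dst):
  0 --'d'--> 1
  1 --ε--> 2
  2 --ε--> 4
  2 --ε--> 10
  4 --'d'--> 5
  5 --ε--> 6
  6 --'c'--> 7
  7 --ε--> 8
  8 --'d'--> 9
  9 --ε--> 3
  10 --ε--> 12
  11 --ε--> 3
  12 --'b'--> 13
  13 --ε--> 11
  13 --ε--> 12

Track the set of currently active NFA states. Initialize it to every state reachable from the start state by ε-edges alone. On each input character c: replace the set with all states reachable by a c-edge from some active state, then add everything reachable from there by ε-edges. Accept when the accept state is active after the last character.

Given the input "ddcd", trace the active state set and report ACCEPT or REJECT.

initial (ε-close {0}): {0}
'd' @ 1: {1,2,4,10,12}
'd' @ 2: {5,6}
'c' @ 3: {7,8}
'd' @ 4: {3,9}  ✓accept
end set {3,9} — state 3 in

Answer: ACCEPT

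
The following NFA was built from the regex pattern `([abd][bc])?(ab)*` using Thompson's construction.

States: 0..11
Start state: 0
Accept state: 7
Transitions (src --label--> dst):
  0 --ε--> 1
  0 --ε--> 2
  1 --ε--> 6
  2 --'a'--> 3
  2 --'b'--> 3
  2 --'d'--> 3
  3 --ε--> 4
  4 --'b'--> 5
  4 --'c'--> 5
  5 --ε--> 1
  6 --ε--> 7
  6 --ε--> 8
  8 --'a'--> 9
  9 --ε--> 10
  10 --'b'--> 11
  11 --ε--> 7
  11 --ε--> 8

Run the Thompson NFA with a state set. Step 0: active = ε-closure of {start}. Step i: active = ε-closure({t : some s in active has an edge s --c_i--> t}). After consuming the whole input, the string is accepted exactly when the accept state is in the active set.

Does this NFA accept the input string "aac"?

Answer: REJECT

Derivation:
S₀ = ε-closure({0}) = {0,1,2,6,7,8}
'a' @ 1: {3,4,9,10}
'a' @ 2: {}  — state set empty
rest 'c' ignored (set empty)
final: {}; accept 7 not in set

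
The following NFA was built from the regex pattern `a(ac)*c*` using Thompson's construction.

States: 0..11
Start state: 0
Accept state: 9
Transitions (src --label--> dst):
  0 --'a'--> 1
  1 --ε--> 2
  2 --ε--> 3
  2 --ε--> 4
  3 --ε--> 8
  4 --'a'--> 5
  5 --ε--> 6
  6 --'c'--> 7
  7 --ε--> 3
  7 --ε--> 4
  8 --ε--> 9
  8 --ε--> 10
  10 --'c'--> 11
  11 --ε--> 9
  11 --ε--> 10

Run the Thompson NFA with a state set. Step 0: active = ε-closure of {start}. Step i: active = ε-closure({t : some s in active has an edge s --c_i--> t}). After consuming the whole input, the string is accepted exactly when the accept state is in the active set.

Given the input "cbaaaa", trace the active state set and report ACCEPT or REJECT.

Answer: REJECT

Steps:
start: ε-closure({0}) = {0}
'c' @ 1: {}  — state set empty
rest 'baaaa' ignored (set empty)
end set {} — state 9 not in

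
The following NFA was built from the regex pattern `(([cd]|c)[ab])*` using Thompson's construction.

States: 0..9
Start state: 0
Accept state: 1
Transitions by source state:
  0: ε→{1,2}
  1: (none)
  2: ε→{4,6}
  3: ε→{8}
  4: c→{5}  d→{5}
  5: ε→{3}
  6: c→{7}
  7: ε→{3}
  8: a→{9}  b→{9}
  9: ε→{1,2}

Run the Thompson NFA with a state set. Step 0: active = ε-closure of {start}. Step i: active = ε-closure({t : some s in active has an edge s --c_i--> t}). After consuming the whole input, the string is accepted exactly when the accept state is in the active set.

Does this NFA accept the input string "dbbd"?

Answer: REJECT

Derivation:
initial (ε-close {0}): {0,1,2,4,6}
'd' @ 1: {3,5,8}
'b' @ 2: {1,2,4,6,9}  (accept∈set)
'b' @ 3: {}  — state set empty
rest 'd' ignored (set empty)
end set {} — state 1 not in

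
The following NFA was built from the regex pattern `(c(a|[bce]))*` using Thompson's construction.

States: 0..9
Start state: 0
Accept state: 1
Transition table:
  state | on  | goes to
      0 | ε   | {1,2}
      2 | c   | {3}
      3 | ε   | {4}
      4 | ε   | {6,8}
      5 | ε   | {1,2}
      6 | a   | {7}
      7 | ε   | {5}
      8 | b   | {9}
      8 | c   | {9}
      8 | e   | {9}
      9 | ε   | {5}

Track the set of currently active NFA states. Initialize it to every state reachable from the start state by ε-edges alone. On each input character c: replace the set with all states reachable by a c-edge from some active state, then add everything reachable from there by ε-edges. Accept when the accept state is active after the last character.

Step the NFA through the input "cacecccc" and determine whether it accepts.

initial (ε-close {0}): {0,1,2}
'c' @ 1: {3,4,6,8}
'a' @ 2: {1,2,5,7}  [accepting]
'c' @ 3: {3,4,6,8}
'e' @ 4: {1,2,5,9}  [accepting]
'c' @ 5: {3,4,6,8}
'c' @ 6: {1,2,5,9}  [accepting]
'c' @ 7: {3,4,6,8}
'c' @ 8: {1,2,5,9}  [accepting]
end set {1,2,5,9} — state 1 in

Answer: ACCEPT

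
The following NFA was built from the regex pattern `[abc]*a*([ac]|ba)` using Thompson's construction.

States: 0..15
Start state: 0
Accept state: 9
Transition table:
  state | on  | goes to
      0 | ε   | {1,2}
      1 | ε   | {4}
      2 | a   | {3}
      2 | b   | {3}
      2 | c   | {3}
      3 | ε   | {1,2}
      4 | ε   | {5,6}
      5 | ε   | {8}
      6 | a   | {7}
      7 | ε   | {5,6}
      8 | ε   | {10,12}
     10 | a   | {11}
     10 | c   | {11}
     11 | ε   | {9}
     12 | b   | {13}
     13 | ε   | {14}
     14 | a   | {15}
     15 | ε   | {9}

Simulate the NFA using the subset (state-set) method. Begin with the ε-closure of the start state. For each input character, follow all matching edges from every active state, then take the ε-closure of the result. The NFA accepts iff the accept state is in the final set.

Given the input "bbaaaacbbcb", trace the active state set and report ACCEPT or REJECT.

S₀ = ε-closure({0}) = {0,1,2,4,5,6,8,10,12}
'b' @ 1: {1,2,3,4,5,6,8,10,12,13,14}
'b' @ 2: {1,2,3,4,5,6,8,10,12,13,14}
'a' @ 3: {1,2,3,4,5,6,7,8,9,10,11,12,15}  (accept∈set)
'a' @ 4: {1,2,3,4,5,6,7,8,9,10,11,12}  (accept∈set)
'a' @ 5: {1,2,3,4,5,6,7,8,9,10,11,12}  (accept∈set)
'a' @ 6: {1,2,3,4,5,6,7,8,9,10,11,12}  (accept∈set)
'c' @ 7: {1,2,3,4,5,6,8,9,10,11,12}  (accept∈set)
'b' @ 8: {1,2,3,4,5,6,8,10,12,13,14}
'b' @ 9: {1,2,3,4,5,6,8,10,12,13,14}
'c' @ 10: {1,2,3,4,5,6,8,9,10,11,12}  (accept∈set)
'b' @ 11: {1,2,3,4,5,6,8,10,12,13,14}
after full input: {1,2,3,4,5,6,8,10,12,13,14}  (accept=9 not in)

Answer: REJECT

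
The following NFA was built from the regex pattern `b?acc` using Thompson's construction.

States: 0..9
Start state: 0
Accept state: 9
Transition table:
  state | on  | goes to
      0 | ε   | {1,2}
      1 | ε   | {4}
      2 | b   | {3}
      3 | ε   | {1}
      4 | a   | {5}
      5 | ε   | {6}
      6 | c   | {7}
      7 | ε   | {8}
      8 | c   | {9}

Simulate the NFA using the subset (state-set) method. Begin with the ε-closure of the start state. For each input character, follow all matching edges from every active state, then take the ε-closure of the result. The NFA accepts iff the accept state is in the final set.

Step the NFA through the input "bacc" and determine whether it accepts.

start: ε-closure({0}) = {0,1,2,4}
'b' @ 1: {1,3,4}
'a' @ 2: {5,6}
'c' @ 3: {7,8}
'c' @ 4: {9}  ✓accept
end set {9} — state 9 in

Answer: ACCEPT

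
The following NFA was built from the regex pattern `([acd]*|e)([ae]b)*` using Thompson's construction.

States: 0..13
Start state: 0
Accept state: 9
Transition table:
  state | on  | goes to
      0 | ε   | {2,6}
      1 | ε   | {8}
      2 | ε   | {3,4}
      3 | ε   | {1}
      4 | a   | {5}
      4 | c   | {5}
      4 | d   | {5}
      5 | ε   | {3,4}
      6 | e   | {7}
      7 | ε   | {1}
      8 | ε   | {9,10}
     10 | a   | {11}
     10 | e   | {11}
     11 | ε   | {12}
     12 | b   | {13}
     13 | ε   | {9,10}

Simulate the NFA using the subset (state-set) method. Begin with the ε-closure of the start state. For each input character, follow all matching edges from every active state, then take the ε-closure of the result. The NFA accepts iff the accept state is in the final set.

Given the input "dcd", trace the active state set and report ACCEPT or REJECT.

initial (ε-close {0}): {0,1,2,3,4,6,8,9,10}
'd' @ 1: {1,3,4,5,8,9,10}  (accept∈set)
'c' @ 2: {1,3,4,5,8,9,10}  (accept∈set)
'd' @ 3: {1,3,4,5,8,9,10}  (accept∈set)
final: {1,3,4,5,8,9,10}; accept 9 in set

Answer: ACCEPT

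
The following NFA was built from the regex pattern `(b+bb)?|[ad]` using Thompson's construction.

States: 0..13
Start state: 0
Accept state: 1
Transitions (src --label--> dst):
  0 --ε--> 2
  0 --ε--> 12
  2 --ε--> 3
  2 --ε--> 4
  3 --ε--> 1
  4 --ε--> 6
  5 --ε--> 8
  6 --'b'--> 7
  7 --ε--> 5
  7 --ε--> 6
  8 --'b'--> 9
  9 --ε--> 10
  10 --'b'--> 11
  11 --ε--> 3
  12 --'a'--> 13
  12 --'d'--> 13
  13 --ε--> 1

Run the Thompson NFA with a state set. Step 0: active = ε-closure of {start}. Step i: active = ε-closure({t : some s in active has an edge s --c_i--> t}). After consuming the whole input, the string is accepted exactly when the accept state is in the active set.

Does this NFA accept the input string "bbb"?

initial (ε-close {0}): {0,1,2,3,4,6,12}
'b' @ 1: {5,6,7,8}
'b' @ 2: {5,6,7,8,9,10}
'b' @ 3: {1,3,5,6,7,8,9,10,11}  (accept∈set)
after full input: {1,3,5,6,7,8,9,10,11}  (accept=1 in)

Answer: ACCEPT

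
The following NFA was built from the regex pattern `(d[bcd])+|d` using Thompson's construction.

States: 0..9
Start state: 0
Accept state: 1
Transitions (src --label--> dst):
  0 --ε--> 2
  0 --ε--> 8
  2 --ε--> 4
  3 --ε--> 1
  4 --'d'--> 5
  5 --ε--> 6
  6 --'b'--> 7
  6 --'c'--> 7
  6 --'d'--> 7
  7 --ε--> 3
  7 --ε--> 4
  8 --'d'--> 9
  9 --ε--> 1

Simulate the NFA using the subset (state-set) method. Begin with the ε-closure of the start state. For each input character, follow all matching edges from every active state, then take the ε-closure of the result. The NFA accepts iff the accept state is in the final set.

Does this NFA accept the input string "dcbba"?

start: ε-closure({0}) = {0,2,4,8}
'd' @ 1: {1,5,6,9}  (accept∈set)
'c' @ 2: {1,3,4,7}  (accept∈set)
'b' @ 3: {}  — no active states
rest 'ba' ignored (set empty)
after full input: {}  (accept=1 not in)

Answer: REJECT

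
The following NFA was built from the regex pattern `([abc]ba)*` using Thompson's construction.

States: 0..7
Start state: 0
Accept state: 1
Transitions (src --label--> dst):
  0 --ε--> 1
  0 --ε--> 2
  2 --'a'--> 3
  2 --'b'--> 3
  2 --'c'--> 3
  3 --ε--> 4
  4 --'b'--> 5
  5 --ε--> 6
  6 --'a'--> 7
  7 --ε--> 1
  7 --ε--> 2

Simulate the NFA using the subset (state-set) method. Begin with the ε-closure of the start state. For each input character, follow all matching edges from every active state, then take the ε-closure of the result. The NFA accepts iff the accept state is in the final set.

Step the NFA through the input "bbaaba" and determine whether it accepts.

initial (ε-close {0}): {0,1,2}
'b' @ 1: {3,4}
'b' @ 2: {5,6}
'a' @ 3: {1,2,7}  (accept∈set)
'a' @ 4: {3,4}
'b' @ 5: {5,6}
'a' @ 6: {1,2,7}  (accept∈set)
final: {1,2,7}; accept 1 in set

Answer: ACCEPT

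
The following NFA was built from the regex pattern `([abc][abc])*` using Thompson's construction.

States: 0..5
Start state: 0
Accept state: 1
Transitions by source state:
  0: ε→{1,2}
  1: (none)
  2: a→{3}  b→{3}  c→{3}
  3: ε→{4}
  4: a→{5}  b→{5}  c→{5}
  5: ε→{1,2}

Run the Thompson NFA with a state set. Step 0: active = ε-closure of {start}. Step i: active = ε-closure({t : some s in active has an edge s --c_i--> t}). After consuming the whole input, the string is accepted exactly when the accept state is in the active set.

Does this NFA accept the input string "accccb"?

Answer: ACCEPT

Derivation:
S₀ = ε-closure({0}) = {0,1,2}
'a' @ 1: {3,4}
'c' @ 2: {1,2,5}  [accepting]
'c' @ 3: {3,4}
'c' @ 4: {1,2,5}  [accepting]
'c' @ 5: {3,4}
'b' @ 6: {1,2,5}  [accepting]
end set {1,2,5} — state 1 in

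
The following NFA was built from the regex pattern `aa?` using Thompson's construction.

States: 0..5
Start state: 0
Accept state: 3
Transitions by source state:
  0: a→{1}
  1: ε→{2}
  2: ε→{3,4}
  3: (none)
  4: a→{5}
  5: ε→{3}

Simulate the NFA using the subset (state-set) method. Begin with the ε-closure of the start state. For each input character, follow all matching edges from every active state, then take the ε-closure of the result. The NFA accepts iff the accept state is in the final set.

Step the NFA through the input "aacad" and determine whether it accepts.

start: ε-closure({0}) = {0}
'a' @ 1: {1,2,3,4}  (accept∈set)
'a' @ 2: {3,5}  (accept∈set)
'c' @ 3: {}  — no active states
rest 'ad' ignored (set empty)
final: {}; accept 3 not in set

Answer: REJECT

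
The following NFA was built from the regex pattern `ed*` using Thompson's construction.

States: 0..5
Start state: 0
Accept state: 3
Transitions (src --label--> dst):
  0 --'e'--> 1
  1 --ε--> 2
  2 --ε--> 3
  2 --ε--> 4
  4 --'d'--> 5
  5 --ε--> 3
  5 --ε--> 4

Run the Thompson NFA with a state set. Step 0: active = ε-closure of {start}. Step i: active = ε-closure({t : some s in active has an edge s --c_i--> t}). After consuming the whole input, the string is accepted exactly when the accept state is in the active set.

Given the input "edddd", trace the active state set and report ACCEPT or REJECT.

Answer: ACCEPT

Steps:
start: ε-closure({0}) = {0}
'e' @ 1: {1,2,3,4}  ✓accept
'd' @ 2: {3,4,5}  ✓accept
'd' @ 3: {3,4,5}  ✓accept
'd' @ 4: {3,4,5}  ✓accept
'd' @ 5: {3,4,5}  ✓accept
final: {3,4,5}; accept 3 in set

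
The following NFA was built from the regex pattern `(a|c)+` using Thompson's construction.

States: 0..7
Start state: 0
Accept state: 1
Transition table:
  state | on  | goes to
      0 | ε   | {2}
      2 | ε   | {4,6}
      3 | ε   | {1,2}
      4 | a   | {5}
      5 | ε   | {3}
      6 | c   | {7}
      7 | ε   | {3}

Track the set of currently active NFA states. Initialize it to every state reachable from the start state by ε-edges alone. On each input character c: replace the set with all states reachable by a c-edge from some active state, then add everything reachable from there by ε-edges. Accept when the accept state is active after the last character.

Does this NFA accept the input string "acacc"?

Answer: ACCEPT

Derivation:
start: ε-closure({0}) = {0,2,4,6}
'a' @ 1: {1,2,3,4,5,6}  ✓accept
'c' @ 2: {1,2,3,4,6,7}  ✓accept
'a' @ 3: {1,2,3,4,5,6}  ✓accept
'c' @ 4: {1,2,3,4,6,7}  ✓accept
'c' @ 5: {1,2,3,4,6,7}  ✓accept
final: {1,2,3,4,6,7}; accept 1 in set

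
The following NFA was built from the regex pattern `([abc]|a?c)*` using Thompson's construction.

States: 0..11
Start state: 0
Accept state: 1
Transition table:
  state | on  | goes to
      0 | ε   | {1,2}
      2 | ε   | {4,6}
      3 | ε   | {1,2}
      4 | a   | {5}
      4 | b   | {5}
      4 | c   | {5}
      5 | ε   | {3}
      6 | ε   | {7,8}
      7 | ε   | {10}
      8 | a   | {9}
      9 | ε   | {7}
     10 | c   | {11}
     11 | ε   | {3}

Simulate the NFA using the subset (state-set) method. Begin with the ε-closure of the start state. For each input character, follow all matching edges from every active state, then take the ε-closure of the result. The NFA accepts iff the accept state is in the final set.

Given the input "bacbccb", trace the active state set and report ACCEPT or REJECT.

Answer: ACCEPT

Derivation:
start: ε-closure({0}) = {0,1,2,4,6,7,8,10}
'b' @ 1: {1,2,3,4,5,6,7,8,10}  (accept∈set)
'a' @ 2: {1,2,3,4,5,6,7,8,9,10}  (accept∈set)
'c' @ 3: {1,2,3,4,5,6,7,8,10,11}  (accept∈set)
'b' @ 4: {1,2,3,4,5,6,7,8,10}  (accept∈set)
'c' @ 5: {1,2,3,4,5,6,7,8,10,11}  (accept∈set)
'c' @ 6: {1,2,3,4,5,6,7,8,10,11}  (accept∈set)
'b' @ 7: {1,2,3,4,5,6,7,8,10}  (accept∈set)
after full input: {1,2,3,4,5,6,7,8,10}  (accept=1 in)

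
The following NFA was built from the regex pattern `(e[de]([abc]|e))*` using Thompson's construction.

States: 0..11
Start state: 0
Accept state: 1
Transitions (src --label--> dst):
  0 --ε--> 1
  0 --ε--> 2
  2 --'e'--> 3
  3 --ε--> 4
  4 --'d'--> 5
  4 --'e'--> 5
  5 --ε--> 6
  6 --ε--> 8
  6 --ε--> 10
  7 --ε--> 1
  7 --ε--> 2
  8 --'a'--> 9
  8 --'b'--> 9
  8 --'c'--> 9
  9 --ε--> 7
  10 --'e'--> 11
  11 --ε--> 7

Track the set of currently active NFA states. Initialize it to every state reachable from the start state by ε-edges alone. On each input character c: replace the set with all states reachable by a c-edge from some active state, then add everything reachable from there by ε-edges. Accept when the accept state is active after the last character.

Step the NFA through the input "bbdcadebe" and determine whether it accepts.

start: ε-closure({0}) = {0,1,2}
'b' @ 1: {}  — no active states
rest 'bdcadebe' ignored (set empty)
end set {} — state 1 not in

Answer: REJECT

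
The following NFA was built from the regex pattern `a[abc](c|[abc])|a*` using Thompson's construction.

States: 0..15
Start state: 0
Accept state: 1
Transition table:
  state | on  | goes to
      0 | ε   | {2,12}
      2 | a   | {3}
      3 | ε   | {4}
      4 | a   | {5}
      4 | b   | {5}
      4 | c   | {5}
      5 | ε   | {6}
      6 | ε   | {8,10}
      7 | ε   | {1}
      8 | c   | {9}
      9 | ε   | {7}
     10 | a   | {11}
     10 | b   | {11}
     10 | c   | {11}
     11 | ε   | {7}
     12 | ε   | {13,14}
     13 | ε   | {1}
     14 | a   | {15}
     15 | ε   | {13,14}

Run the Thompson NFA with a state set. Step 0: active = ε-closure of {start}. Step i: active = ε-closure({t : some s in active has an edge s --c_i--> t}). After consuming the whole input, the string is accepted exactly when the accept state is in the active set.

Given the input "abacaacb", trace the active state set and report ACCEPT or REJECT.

initial (ε-close {0}): {0,1,2,12,13,14}
'a' @ 1: {1,3,4,13,14,15}  (accept∈set)
'b' @ 2: {5,6,8,10}
'a' @ 3: {1,7,11}  (accept∈set)
'c' @ 4: {}  — dead — no transitions
rest 'aacb' ignored (set empty)
after full input: {}  (accept=1 not in)

Answer: REJECT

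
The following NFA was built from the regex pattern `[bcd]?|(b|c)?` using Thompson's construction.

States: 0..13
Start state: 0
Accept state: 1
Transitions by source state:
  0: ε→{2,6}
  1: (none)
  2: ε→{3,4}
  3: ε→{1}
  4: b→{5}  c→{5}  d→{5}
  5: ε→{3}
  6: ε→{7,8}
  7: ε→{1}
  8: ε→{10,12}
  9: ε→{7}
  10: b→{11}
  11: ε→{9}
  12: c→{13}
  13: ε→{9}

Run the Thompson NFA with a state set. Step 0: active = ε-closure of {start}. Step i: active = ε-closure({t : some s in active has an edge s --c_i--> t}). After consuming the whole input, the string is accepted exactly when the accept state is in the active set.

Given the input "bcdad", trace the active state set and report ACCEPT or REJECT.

Answer: REJECT

Trace:
start: ε-closure({0}) = {0,1,2,3,4,6,7,8,10,12}
'b' @ 1: {1,3,5,7,9,11}  (accept∈set)
'c' @ 2: {}  — state set empty
rest 'dad' ignored (set empty)
final: {}; accept 1 not in set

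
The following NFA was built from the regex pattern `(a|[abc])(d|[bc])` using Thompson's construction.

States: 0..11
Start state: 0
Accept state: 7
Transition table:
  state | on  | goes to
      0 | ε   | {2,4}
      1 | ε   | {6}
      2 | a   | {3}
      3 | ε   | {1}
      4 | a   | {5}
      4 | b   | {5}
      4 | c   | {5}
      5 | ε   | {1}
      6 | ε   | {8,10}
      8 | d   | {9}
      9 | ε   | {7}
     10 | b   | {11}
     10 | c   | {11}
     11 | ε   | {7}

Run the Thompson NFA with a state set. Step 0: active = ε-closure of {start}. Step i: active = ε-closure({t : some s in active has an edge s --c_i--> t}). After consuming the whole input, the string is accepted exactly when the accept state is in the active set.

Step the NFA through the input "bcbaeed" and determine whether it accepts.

Answer: REJECT

Derivation:
S₀ = ε-closure({0}) = {0,2,4}
'b' @ 1: {1,5,6,8,10}
'c' @ 2: {7,11}  (accept∈set)
'b' @ 3: {}  — dead — no transitions
rest 'aeed' ignored (set empty)
end set {} — state 7 not in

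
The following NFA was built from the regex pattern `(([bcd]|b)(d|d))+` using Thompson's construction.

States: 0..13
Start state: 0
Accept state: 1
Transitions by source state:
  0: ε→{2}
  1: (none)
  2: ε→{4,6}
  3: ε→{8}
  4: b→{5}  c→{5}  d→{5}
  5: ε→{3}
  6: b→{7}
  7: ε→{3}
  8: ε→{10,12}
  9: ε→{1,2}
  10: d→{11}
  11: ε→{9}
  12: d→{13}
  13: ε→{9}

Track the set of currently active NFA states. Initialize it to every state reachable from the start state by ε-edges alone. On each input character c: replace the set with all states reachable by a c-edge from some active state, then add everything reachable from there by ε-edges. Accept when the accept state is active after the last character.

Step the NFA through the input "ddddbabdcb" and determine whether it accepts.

Answer: REJECT

Trace:
start: ε-closure({0}) = {0,2,4,6}
'd' @ 1: {3,5,8,10,12}
'd' @ 2: {1,2,4,6,9,11,13}  (accept∈set)
'd' @ 3: {3,5,8,10,12}
'd' @ 4: {1,2,4,6,9,11,13}  (accept∈set)
'b' @ 5: {3,5,7,8,10,12}
'a' @ 6: {}  — dead — no transitions
rest 'bdcb' ignored (set empty)
end set {} — state 1 not in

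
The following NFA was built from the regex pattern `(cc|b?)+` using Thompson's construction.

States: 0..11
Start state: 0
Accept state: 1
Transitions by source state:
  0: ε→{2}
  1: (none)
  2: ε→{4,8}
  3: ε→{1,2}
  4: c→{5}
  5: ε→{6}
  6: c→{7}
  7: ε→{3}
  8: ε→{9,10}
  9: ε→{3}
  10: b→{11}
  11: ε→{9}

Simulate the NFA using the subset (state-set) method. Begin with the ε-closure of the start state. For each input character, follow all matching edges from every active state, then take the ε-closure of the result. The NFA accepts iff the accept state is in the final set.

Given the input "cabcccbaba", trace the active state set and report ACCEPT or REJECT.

Answer: REJECT

Derivation:
initial (ε-close {0}): {0,1,2,3,4,8,9,10}
'c' @ 1: {5,6}
'a' @ 2: {}  — state set empty
rest 'bcccbaba' ignored (set empty)
end set {} — state 1 not in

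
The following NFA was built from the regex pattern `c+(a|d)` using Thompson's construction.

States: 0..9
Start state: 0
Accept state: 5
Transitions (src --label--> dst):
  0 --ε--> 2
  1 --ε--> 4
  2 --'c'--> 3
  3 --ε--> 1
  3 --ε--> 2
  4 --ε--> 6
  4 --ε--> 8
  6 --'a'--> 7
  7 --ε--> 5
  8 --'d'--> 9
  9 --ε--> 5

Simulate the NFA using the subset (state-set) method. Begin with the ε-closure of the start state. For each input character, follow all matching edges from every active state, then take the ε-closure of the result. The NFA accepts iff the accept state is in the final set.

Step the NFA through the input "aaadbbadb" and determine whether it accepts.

Answer: REJECT

Trace:
start: ε-closure({0}) = {0,2}
'a' @ 1: {}  — no active states
rest 'aadbbadb' ignored (set empty)
after full input: {}  (accept=5 not in)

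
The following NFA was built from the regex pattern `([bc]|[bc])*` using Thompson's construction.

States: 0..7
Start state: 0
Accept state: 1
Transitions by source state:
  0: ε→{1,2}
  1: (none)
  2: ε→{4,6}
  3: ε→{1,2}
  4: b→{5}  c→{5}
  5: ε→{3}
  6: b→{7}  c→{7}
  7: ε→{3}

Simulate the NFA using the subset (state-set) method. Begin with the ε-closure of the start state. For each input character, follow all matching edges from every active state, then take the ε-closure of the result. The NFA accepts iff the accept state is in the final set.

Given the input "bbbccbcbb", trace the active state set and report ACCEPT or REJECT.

Answer: ACCEPT

Derivation:
S₀ = ε-closure({0}) = {0,1,2,4,6}
'b' @ 1: {1,2,3,4,5,6,7}  ✓accept
'b' @ 2: {1,2,3,4,5,6,7}  ✓accept
'b' @ 3: {1,2,3,4,5,6,7}  ✓accept
'c' @ 4: {1,2,3,4,5,6,7}  ✓accept
'c' @ 5: {1,2,3,4,5,6,7}  ✓accept
'b' @ 6: {1,2,3,4,5,6,7}  ✓accept
'c' @ 7: {1,2,3,4,5,6,7}  ✓accept
'b' @ 8: {1,2,3,4,5,6,7}  ✓accept
'b' @ 9: {1,2,3,4,5,6,7}  ✓accept
final: {1,2,3,4,5,6,7}; accept 1 in set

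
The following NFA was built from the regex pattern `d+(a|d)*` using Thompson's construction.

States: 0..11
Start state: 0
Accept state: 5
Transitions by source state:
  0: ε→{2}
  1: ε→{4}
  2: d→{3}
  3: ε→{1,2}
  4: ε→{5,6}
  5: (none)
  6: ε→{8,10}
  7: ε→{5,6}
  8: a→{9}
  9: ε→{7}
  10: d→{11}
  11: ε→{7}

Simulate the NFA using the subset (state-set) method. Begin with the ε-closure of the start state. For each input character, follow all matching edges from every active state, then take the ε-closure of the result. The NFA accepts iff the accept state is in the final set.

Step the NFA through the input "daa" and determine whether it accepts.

S₀ = ε-closure({0}) = {0,2}
'd' @ 1: {1,2,3,4,5,6,8,10}  [accepting]
'a' @ 2: {5,6,7,8,9,10}  [accepting]
'a' @ 3: {5,6,7,8,9,10}  [accepting]
end set {5,6,7,8,9,10} — state 5 in

Answer: ACCEPT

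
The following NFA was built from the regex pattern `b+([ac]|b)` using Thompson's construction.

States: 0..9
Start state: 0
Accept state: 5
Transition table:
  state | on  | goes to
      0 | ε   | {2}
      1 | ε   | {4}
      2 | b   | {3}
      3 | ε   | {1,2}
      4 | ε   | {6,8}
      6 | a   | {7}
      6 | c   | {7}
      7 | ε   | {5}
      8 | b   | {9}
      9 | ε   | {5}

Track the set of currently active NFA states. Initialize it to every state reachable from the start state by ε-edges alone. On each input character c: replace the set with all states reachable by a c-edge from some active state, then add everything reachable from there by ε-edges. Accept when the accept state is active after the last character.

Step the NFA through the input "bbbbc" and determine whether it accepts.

S₀ = ε-closure({0}) = {0,2}
'b' @ 1: {1,2,3,4,6,8}
'b' @ 2: {1,2,3,4,5,6,8,9}  (accept∈set)
'b' @ 3: {1,2,3,4,5,6,8,9}  (accept∈set)
'b' @ 4: {1,2,3,4,5,6,8,9}  (accept∈set)
'c' @ 5: {5,7}  (accept∈set)
after full input: {5,7}  (accept=5 in)

Answer: ACCEPT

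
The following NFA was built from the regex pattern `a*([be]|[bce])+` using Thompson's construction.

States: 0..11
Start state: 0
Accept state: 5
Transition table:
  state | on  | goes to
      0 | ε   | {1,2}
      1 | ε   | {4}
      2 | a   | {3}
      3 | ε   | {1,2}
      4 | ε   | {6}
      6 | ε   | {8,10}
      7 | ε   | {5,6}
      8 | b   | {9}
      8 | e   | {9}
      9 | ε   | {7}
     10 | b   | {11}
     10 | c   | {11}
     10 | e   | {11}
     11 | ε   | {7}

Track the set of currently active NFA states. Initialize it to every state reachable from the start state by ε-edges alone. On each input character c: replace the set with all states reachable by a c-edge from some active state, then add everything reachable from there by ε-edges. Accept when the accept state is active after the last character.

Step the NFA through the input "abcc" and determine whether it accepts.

S₀ = ε-closure({0}) = {0,1,2,4,6,8,10}
'a' @ 1: {1,2,3,4,6,8,10}
'b' @ 2: {5,6,7,8,9,10,11}  (accept∈set)
'c' @ 3: {5,6,7,8,10,11}  (accept∈set)
'c' @ 4: {5,6,7,8,10,11}  (accept∈set)
after full input: {5,6,7,8,10,11}  (accept=5 in)

Answer: ACCEPT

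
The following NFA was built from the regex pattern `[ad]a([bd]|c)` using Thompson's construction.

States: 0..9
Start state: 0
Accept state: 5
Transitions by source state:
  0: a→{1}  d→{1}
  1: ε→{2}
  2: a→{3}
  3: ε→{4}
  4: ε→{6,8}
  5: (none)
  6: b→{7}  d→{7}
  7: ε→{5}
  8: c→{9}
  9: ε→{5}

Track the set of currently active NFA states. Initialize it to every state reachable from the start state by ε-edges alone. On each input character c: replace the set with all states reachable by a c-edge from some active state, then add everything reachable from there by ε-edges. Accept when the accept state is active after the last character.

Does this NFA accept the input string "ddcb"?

Answer: REJECT

Derivation:
start: ε-closure({0}) = {0}
'd' @ 1: {1,2}
'd' @ 2: {}  — dead — no transitions
rest 'cb' ignored (set empty)
final: {}; accept 5 not in set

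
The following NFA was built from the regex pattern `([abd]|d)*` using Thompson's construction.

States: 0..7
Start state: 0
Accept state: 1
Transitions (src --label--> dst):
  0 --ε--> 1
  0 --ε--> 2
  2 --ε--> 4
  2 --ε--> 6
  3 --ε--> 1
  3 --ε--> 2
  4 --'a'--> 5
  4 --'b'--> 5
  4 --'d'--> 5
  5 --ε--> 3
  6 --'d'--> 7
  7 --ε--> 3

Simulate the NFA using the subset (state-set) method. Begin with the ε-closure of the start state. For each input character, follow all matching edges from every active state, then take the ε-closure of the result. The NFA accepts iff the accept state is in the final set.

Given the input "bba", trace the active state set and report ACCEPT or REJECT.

initial (ε-close {0}): {0,1,2,4,6}
'b' @ 1: {1,2,3,4,5,6}  ✓accept
'b' @ 2: {1,2,3,4,5,6}  ✓accept
'a' @ 3: {1,2,3,4,5,6}  ✓accept
final: {1,2,3,4,5,6}; accept 1 in set

Answer: ACCEPT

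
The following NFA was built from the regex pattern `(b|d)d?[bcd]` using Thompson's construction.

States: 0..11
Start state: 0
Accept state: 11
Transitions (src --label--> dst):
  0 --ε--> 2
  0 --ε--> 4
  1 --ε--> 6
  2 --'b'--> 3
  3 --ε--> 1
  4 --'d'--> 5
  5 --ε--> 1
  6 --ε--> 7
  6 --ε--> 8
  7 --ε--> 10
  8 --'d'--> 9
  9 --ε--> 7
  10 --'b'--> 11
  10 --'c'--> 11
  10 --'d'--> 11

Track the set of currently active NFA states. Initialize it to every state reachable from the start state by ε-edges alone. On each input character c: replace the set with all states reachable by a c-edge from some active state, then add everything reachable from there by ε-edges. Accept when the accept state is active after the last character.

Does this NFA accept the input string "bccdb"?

Answer: REJECT

Trace:
start: ε-closure({0}) = {0,2,4}
'b' @ 1: {1,3,6,7,8,10}
'c' @ 2: {11}  ✓accept
'c' @ 3: {}  — state set empty
rest 'db' ignored (set empty)
end set {} — state 11 not in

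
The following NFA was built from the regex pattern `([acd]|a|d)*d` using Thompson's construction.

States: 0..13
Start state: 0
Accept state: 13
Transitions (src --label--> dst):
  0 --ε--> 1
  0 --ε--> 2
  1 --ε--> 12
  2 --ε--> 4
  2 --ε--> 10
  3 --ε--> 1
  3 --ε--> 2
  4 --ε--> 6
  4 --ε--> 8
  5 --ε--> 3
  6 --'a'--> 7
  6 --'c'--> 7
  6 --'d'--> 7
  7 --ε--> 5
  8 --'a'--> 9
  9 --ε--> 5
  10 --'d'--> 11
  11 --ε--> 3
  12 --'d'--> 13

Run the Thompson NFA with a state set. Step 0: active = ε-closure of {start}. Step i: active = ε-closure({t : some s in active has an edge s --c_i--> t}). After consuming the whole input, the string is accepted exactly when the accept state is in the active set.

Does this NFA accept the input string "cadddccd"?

Answer: ACCEPT

Trace:
S₀ = ε-closure({0}) = {0,1,2,4,6,8,10,12}
'c' @ 1: {1,2,3,4,5,6,7,8,10,12}
'a' @ 2: {1,2,3,4,5,6,7,8,9,10,12}
'd' @ 3: {1,2,3,4,5,6,7,8,10,11,12,13}  [accepting]
'd' @ 4: {1,2,3,4,5,6,7,8,10,11,12,13}  [accepting]
'd' @ 5: {1,2,3,4,5,6,7,8,10,11,12,13}  [accepting]
'c' @ 6: {1,2,3,4,5,6,7,8,10,12}
'c' @ 7: {1,2,3,4,5,6,7,8,10,12}
'd' @ 8: {1,2,3,4,5,6,7,8,10,11,12,13}  [accepting]
after full input: {1,2,3,4,5,6,7,8,10,11,12,13}  (accept=13 in)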